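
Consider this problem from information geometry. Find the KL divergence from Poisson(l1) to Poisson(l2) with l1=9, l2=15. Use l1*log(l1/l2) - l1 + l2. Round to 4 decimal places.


KL divergence for Poisson:
KL = l1*log(l1/l2) - l1 + l2.
l1 = 9, l2 = 15.
log(9/15) = -0.510826.
l1*log(l1/l2) = 9 * -0.510826 = -4.597431.
KL = -4.597431 - 9 + 15 = 1.4026

1.4026


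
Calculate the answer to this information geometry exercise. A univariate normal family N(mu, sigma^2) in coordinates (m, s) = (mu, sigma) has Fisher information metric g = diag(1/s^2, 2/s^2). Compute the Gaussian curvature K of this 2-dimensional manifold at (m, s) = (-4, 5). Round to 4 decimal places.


The metric has the form g = (A dm^2 + B ds^2)/s^2 with A = 1, B = 2.
Substitute u = sqrt(A/B)*m: g = B*(du^2 + ds^2)/s^2, i.e. B times the
Poincare upper half-plane metric, which has constant Gaussian curvature -1.
Scaling a 2D metric by a constant c divides the Gaussian curvature by c,
so K = -1/B = -1/(2) = -0.5000 everywhere (the point (m, s) = (-4, 5) is irrelevant:
the curvature is constant).
The requested Gaussian curvature is K = -0.5000.

-0.5000


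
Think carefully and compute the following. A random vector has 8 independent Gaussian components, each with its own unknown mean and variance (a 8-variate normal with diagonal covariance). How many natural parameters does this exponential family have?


Exponential family dimension calculation:
Each univariate normal has two natural parameters (mu/sigma^2 and -1/(2 sigma^2)).
With 8 independent components, dim = 2 * 8 = 16.

16


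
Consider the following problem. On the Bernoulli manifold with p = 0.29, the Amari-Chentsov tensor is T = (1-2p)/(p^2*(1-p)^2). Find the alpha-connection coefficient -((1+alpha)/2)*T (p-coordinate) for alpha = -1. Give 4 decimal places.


Skewness (Amari-Chentsov) tensor: T = (1-2p)/(p^2*(1-p)^2).
p = 0.29, 1-2p = 0.42, p^2 = 0.0841, (1-p)^2 = 0.5041.
T = 0.42/(0.0841 * 0.5041) = 9.906873.
In the p-coordinate, Gamma^(alpha) = Gamma^(0) - (alpha/2)*T with Gamma^(0) = (1/2)*g'(p) = -T/2,
so Gamma^(alpha) = -((1+alpha)/2)*T.
alpha = -1, -(1+alpha)/2 = 0.0.
Gamma = 0.0 * 9.906873 = 0.0000

0.0000


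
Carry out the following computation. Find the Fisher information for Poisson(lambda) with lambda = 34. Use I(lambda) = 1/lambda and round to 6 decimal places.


Fisher information for Poisson: I(lambda) = 1/lambda.
lambda = 34.
I(lambda) = 1/34 = 0.029412

0.029412


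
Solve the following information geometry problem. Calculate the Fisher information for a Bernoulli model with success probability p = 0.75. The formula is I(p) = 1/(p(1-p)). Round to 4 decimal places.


For Bernoulli(p), Fisher information is I(p) = 1/(p*(1-p)).
p = 0.75, 1-p = 0.25.
p*(1-p) = 0.1875.
I(p) = 1/0.1875 = 5.3333

5.3333


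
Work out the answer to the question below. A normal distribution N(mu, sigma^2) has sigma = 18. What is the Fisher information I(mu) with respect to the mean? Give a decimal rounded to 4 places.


The Fisher information for the mean of a normal distribution is I(mu) = 1/sigma^2.
sigma = 18, so sigma^2 = 324.
I(mu) = 1/324 = 0.0031

0.0031


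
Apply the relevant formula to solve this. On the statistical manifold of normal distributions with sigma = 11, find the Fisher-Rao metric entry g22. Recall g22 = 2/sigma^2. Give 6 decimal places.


For the 2-parameter normal family, the Fisher metric has:
  g11 = 1/sigma^2, g22 = 2/sigma^2.
sigma = 11, sigma^2 = 121.
g22 = 0.016529

0.016529


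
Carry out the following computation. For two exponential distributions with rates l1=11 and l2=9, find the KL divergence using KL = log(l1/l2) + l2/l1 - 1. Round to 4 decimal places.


KL divergence for exponential family:
KL = log(l1/l2) + l2/l1 - 1.
log(11/9) = 0.200671.
9/11 = 0.818182.
KL = 0.200671 + 0.818182 - 1 = 0.0189

0.0189


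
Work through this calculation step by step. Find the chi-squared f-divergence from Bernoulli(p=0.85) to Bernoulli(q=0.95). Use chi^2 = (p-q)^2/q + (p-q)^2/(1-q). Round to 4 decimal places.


Chi-squared divergence between Bernoulli distributions:
chi^2 = (p-q)^2/q + (p-q)^2/(1-q).
p = 0.85, q = 0.95, p-q = -0.1.
(p-q)^2 = 0.01.
term1 = 0.01/0.95 = 0.010526.
term2 = 0.01/0.05 = 0.2.
chi^2 = 0.010526 + 0.2 = 0.2105

0.2105


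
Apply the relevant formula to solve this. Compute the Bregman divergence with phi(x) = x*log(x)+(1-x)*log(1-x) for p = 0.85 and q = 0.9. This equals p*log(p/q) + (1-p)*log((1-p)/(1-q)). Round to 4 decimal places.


Bregman divergence with negative entropy generator:
D = p*log(p/q) + (1-p)*log((1-p)/(1-q)).
p = 0.85, q = 0.9.
p*log(p/q) = 0.85*log(0.85/0.9) = -0.048585.
(1-p)*log((1-p)/(1-q)) = 0.15*log(0.15/0.1) = 0.06082.
D = -0.048585 + 0.06082 = 0.0122

0.0122


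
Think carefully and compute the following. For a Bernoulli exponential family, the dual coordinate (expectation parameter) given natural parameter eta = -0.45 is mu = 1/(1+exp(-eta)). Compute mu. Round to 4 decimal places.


Dual coordinate (expectation parameter) for Bernoulli:
mu = 1/(1+exp(-eta)).
eta = -0.45.
exp(-eta) = exp(0.45) = 1.568312.
mu = 1/(1+1.568312) = 0.3894

0.3894


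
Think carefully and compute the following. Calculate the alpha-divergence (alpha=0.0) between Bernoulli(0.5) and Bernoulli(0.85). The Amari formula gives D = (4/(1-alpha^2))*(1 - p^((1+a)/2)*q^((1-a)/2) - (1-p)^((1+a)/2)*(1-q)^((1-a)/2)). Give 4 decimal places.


Amari alpha-divergence:
D = (4/(1-alpha^2))*(1 - p^((1+a)/2)*q^((1-a)/2) - (1-p)^((1+a)/2)*(1-q)^((1-a)/2)).
alpha = 0.0, p = 0.5, q = 0.85.
e1 = (1+alpha)/2 = 0.5, e2 = (1-alpha)/2 = 0.5.
t1 = p^e1 * q^e2 = 0.5^0.5 * 0.85^0.5 = 0.65192.
t2 = (1-p)^e1 * (1-q)^e2 = 0.5^0.5 * 0.15^0.5 = 0.273861.
4/(1-alpha^2) = 4.0.
D = 4.0*(1 - 0.65192 - 0.273861) = 0.2969

0.2969


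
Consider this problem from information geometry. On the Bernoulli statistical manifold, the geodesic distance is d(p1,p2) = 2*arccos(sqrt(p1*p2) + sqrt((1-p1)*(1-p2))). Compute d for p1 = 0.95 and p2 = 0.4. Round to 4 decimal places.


Geodesic distance on Bernoulli manifold:
d(p1,p2) = 2*arccos(sqrt(p1*p2) + sqrt((1-p1)*(1-p2))).
sqrt(p1*p2) = sqrt(0.95*0.4) = 0.616441.
sqrt((1-p1)*(1-p2)) = sqrt(0.05*0.6) = 0.173205.
arg = 0.616441 + 0.173205 = 0.789646.
d = 2*arccos(0.789646) = 1.3211

1.3211


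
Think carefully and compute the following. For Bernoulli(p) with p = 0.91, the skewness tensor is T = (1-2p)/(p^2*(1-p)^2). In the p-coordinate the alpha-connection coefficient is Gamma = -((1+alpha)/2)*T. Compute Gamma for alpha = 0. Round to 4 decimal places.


Skewness (Amari-Chentsov) tensor: T = (1-2p)/(p^2*(1-p)^2).
p = 0.91, 1-2p = -0.82, p^2 = 0.8281, (1-p)^2 = 0.0081.
T = -0.82/(0.8281 * 0.0081) = -122.249206.
In the p-coordinate, Gamma^(alpha) = Gamma^(0) - (alpha/2)*T with Gamma^(0) = (1/2)*g'(p) = -T/2,
so Gamma^(alpha) = -((1+alpha)/2)*T.
alpha = 0, -(1+alpha)/2 = -0.5.
Gamma = -0.5 * -122.249206 = 61.1246

61.1246


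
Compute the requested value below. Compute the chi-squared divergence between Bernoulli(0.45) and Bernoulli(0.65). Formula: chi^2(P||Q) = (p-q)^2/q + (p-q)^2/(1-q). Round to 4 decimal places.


Chi-squared divergence between Bernoulli distributions:
chi^2 = (p-q)^2/q + (p-q)^2/(1-q).
p = 0.45, q = 0.65, p-q = -0.2.
(p-q)^2 = 0.04.
term1 = 0.04/0.65 = 0.061538.
term2 = 0.04/0.35 = 0.114286.
chi^2 = 0.061538 + 0.114286 = 0.1758

0.1758


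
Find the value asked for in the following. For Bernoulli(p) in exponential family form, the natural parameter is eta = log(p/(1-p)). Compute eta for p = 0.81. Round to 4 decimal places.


Natural parameter for Bernoulli: eta = log(p/(1-p)).
p = 0.81, 1-p = 0.19.
p/(1-p) = 4.263158.
eta = log(4.263158) = 1.4500

1.4500


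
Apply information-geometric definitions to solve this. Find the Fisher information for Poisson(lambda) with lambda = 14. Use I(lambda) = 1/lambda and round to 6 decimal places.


Fisher information for Poisson: I(lambda) = 1/lambda.
lambda = 14.
I(lambda) = 1/14 = 0.071429

0.071429


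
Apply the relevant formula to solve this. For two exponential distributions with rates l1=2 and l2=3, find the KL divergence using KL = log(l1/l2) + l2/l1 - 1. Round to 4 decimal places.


KL divergence for exponential family:
KL = log(l1/l2) + l2/l1 - 1.
log(2/3) = -0.405465.
3/2 = 1.5.
KL = -0.405465 + 1.5 - 1 = 0.0945

0.0945


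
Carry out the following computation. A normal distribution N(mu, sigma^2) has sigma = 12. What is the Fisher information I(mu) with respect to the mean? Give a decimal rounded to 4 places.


The Fisher information for the mean of a normal distribution is I(mu) = 1/sigma^2.
sigma = 12, so sigma^2 = 144.
I(mu) = 1/144 = 0.0069

0.0069


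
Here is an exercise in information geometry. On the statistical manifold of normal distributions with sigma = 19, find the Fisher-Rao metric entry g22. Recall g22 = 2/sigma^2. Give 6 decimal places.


For the 2-parameter normal family, the Fisher metric has:
  g11 = 1/sigma^2, g22 = 2/sigma^2.
sigma = 19, sigma^2 = 361.
g22 = 0.005540

0.005540


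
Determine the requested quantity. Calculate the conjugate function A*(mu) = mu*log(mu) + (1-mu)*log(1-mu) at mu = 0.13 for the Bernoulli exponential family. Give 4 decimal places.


Legendre transform for Bernoulli:
A*(mu) = mu*log(mu) + (1-mu)*log(1-mu).
mu = 0.13, 1-mu = 0.87.
mu*log(mu) = 0.13*log(0.13) = -0.265229.
(1-mu)*log(1-mu) = 0.87*log(0.87) = -0.121158.
A* = -0.265229 + -0.121158 = -0.3864

-0.3864


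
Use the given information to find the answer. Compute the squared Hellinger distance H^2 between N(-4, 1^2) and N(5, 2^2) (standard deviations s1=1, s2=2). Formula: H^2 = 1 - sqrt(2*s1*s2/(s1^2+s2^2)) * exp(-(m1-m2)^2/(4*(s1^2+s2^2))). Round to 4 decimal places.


Squared Hellinger distance for Gaussians:
H^2 = 1 - sqrt(2*s1*s2/(s1^2+s2^2)) * exp(-(m1-m2)^2/(4*(s1^2+s2^2))).
s1^2 = 1, s2^2 = 4, s1^2+s2^2 = 5.
sqrt(2*1*2/(5)) = 0.894427.
(m1-m2)^2 = (-9)^2 = 81.
exp(-81/(4*5)) = exp(-4.05) = 0.017422.
H^2 = 1 - 0.894427*0.017422 = 0.9844

0.9844


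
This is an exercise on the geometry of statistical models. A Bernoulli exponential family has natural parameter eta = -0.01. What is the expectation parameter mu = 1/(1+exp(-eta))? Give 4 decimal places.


Dual coordinate (expectation parameter) for Bernoulli:
mu = 1/(1+exp(-eta)).
eta = -0.01.
exp(-eta) = exp(0.01) = 1.01005.
mu = 1/(1+1.01005) = 0.4975

0.4975


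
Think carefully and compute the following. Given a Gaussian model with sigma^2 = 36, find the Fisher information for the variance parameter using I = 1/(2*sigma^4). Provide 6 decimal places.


Fisher information for variance: I(sigma^2) = 1/(2*sigma^4).
sigma^2 = 36, so sigma^4 = 1296.
I = 1/(2*1296) = 1/2592 = 0.000386

0.000386


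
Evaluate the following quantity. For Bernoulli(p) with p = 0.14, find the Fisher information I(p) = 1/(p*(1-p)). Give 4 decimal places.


For Bernoulli(p), Fisher information is I(p) = 1/(p*(1-p)).
p = 0.14, 1-p = 0.86.
p*(1-p) = 0.1204.
I(p) = 1/0.1204 = 8.3056

8.3056


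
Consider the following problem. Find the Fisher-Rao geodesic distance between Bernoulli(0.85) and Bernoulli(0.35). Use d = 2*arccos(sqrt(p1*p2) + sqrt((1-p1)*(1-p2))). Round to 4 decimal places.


Geodesic distance on Bernoulli manifold:
d(p1,p2) = 2*arccos(sqrt(p1*p2) + sqrt((1-p1)*(1-p2))).
sqrt(p1*p2) = sqrt(0.85*0.35) = 0.545436.
sqrt((1-p1)*(1-p2)) = sqrt(0.15*0.65) = 0.31225.
arg = 0.545436 + 0.31225 = 0.857686.
d = 2*arccos(0.857686) = 1.0801

1.0801


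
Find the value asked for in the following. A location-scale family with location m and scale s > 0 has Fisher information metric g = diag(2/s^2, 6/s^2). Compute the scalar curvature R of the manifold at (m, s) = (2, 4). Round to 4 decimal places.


The metric has the form g = (A dm^2 + B ds^2)/s^2 with A = 2, B = 6.
Substitute u = sqrt(A/B)*m: g = B*(du^2 + ds^2)/s^2, i.e. B times the
Poincare upper half-plane metric, which has constant Gaussian curvature -1.
Scaling a 2D metric by a constant c divides the Gaussian curvature by c,
so K = -1/B = -1/(6) = -0.1667 everywhere (the point (m, s) = (2, 4) is irrelevant:
the curvature is constant).
Scalar curvature in dimension 2: R = 2K = -2/(6) = -0.3333.

-0.3333


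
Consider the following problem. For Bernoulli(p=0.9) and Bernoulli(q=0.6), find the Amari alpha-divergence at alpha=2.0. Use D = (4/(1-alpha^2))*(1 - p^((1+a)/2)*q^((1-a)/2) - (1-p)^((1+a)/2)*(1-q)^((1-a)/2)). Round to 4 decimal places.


Amari alpha-divergence:
D = (4/(1-alpha^2))*(1 - p^((1+a)/2)*q^((1-a)/2) - (1-p)^((1+a)/2)*(1-q)^((1-a)/2)).
alpha = 2.0, p = 0.9, q = 0.6.
e1 = (1+alpha)/2 = 1.5, e2 = (1-alpha)/2 = -0.5.
t1 = p^e1 * q^e2 = 0.9^1.5 * 0.6^-0.5 = 1.10227.
t2 = (1-p)^e1 * (1-q)^e2 = 0.1^1.5 * 0.4^-0.5 = 0.05.
4/(1-alpha^2) = -1.333333.
D = -1.333333*(1 - 1.10227 - 0.05) = 0.2030

0.2030


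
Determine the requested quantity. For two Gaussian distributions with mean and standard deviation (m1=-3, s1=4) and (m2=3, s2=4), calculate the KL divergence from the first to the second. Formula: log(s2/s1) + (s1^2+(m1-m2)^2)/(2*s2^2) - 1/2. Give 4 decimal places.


KL divergence between normal distributions:
KL = log(s2/s1) + (s1^2 + (m1-m2)^2)/(2*s2^2) - 1/2.
log(4/4) = 0.0.
(4^2 + (-3-3)^2)/(2*4^2) = (16 + 36)/32 = 1.625.
KL = 0.0 + 1.625 - 0.5 = 1.1250

1.1250


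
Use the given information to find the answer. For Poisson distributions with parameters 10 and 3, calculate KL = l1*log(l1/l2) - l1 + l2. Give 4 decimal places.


KL divergence for Poisson:
KL = l1*log(l1/l2) - l1 + l2.
l1 = 10, l2 = 3.
log(10/3) = 1.203973.
l1*log(l1/l2) = 10 * 1.203973 = 12.039728.
KL = 12.039728 - 10 + 3 = 5.0397

5.0397


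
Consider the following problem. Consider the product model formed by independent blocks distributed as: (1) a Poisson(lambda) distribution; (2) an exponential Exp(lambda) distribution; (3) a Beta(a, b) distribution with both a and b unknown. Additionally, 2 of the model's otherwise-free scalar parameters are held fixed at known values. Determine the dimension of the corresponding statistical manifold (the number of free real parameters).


The dimension of a statistical manifold equals the number of free
(independent) real parameters of the model. For a product of independent
blocks the parameter counts add.
- Poisson (lambda): 1.
- exponential (lambda): 1.
- Beta (a, b): 2.
Total = 1 + 1 + 2 = 4.
2 parameter(s) fixed at known values: 4 - 2 = 2.
Dimension = 2

2


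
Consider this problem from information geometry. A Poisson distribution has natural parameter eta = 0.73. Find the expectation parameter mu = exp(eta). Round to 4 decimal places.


Expectation parameter for Poisson exponential family:
mu = exp(eta).
eta = 0.73.
mu = exp(0.73) = 2.0751

2.0751


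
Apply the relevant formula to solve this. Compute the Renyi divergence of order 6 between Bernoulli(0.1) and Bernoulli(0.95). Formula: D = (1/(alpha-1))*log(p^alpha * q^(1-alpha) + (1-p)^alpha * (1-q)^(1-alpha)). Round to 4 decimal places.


Renyi divergence of order alpha between Bernoulli distributions:
D = (1/(alpha-1))*log(p^alpha * q^(1-alpha) + (1-p)^alpha * (1-q)^(1-alpha)).
alpha = 6, p = 0.1, q = 0.95.
p^alpha * q^(1-alpha) = 0.1^6 * 0.95^-5 = 1e-06.
(1-p)^alpha * (1-q)^(1-alpha) = 0.9^6 * 0.05^-5 = 1700611.2.
sum = 1e-06 + 1700611.2 = 1700611.200001.
D = (1/5)*log(1700611.200001) = 2.8693

2.8693


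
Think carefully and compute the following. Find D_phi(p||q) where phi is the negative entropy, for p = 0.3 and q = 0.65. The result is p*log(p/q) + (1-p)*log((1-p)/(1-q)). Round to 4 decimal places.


Bregman divergence with negative entropy generator:
D = p*log(p/q) + (1-p)*log((1-p)/(1-q)).
p = 0.3, q = 0.65.
p*log(p/q) = 0.3*log(0.3/0.65) = -0.231957.
(1-p)*log((1-p)/(1-q)) = 0.7*log(0.7/0.35) = 0.485203.
D = -0.231957 + 0.485203 = 0.2532

0.2532


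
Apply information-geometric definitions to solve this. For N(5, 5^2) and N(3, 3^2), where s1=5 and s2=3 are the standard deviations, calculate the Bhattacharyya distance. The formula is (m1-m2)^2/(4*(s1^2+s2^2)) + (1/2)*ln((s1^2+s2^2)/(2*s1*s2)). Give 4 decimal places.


Bhattacharyya distance between two Gaussians:
DB = (m1-m2)^2/(4*(s1^2+s2^2)) + (1/2)*ln((s1^2+s2^2)/(2*s1*s2)).
(m1-m2)^2 = (2)^2 = 4.
s1^2+s2^2 = 25 + 9 = 34.
term1 = 4/136 = 0.029412.
term2 = 0.5*ln(34/30.0) = 0.062582.
DB = 0.029412 + 0.062582 = 0.0920

0.0920


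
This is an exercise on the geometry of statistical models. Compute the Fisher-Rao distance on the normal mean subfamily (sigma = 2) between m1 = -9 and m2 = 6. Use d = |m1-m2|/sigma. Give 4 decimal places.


On the fixed-variance normal subfamily, geodesic distance = |m1-m2|/sigma.
|-9 - 6| = 15.
sigma = 2.
d = 15/2 = 7.5000

7.5000


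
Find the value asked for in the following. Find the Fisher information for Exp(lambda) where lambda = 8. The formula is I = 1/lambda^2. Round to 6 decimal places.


Fisher information for exponential: I(lambda) = 1/lambda^2.
lambda = 8, lambda^2 = 64.
I = 1/64 = 0.015625

0.015625


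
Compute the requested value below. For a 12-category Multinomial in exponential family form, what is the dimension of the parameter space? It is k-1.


Exponential family dimension calculation:
For Multinomial with k=12 categories, dim = k-1 = 11.

11


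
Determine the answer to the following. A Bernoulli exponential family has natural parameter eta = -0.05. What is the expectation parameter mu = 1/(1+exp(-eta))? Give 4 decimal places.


Dual coordinate (expectation parameter) for Bernoulli:
mu = 1/(1+exp(-eta)).
eta = -0.05.
exp(-eta) = exp(0.05) = 1.051271.
mu = 1/(1+1.051271) = 0.4875

0.4875


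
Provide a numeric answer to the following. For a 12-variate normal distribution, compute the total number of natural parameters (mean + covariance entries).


Exponential family dimension calculation:
For 12-dim MVN: mean has 12 params, covariance has 12*13/2 = 78 unique entries.
Total dim = 12 + 78 = 90.

90


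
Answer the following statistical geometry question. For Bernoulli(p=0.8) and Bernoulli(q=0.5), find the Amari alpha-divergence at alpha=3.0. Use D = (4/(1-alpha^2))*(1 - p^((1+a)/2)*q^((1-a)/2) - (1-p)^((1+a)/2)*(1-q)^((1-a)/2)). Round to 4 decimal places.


Amari alpha-divergence:
D = (4/(1-alpha^2))*(1 - p^((1+a)/2)*q^((1-a)/2) - (1-p)^((1+a)/2)*(1-q)^((1-a)/2)).
alpha = 3.0, p = 0.8, q = 0.5.
e1 = (1+alpha)/2 = 2.0, e2 = (1-alpha)/2 = -1.0.
t1 = p^e1 * q^e2 = 0.8^2.0 * 0.5^-1.0 = 1.28.
t2 = (1-p)^e1 * (1-q)^e2 = 0.2^2.0 * 0.5^-1.0 = 0.08.
4/(1-alpha^2) = -0.5.
D = -0.5*(1 - 1.28 - 0.08) = 0.1800

0.1800


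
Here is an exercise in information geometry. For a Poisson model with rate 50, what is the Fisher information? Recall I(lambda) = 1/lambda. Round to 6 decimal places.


Fisher information for Poisson: I(lambda) = 1/lambda.
lambda = 50.
I(lambda) = 1/50 = 0.020000

0.020000


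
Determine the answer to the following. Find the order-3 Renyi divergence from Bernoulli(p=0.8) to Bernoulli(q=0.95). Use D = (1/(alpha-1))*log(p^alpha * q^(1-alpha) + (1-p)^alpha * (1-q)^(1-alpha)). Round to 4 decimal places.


Renyi divergence of order alpha between Bernoulli distributions:
D = (1/(alpha-1))*log(p^alpha * q^(1-alpha) + (1-p)^alpha * (1-q)^(1-alpha)).
alpha = 3, p = 0.8, q = 0.95.
p^alpha * q^(1-alpha) = 0.8^3 * 0.95^-2 = 0.567313.
(1-p)^alpha * (1-q)^(1-alpha) = 0.2^3 * 0.05^-2 = 3.2.
sum = 0.567313 + 3.2 = 3.767313.
D = (1/2)*log(3.767313) = 0.6632

0.6632


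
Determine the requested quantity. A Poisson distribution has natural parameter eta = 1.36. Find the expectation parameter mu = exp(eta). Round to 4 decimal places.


Expectation parameter for Poisson exponential family:
mu = exp(eta).
eta = 1.36.
mu = exp(1.36) = 3.8962

3.8962


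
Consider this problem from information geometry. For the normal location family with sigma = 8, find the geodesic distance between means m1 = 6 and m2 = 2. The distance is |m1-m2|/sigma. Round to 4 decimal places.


On the fixed-variance normal subfamily, geodesic distance = |m1-m2|/sigma.
|6 - 2| = 4.
sigma = 8.
d = 4/8 = 0.5000

0.5000


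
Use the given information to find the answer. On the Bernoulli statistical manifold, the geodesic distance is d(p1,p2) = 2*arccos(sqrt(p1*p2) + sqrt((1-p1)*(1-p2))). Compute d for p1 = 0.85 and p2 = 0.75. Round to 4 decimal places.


Geodesic distance on Bernoulli manifold:
d(p1,p2) = 2*arccos(sqrt(p1*p2) + sqrt((1-p1)*(1-p2))).
sqrt(p1*p2) = sqrt(0.85*0.75) = 0.798436.
sqrt((1-p1)*(1-p2)) = sqrt(0.15*0.25) = 0.193649.
arg = 0.798436 + 0.193649 = 0.992085.
d = 2*arccos(0.992085) = 0.2518

0.2518


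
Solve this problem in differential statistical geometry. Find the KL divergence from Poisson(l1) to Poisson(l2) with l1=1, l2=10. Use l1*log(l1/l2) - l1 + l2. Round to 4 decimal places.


KL divergence for Poisson:
KL = l1*log(l1/l2) - l1 + l2.
l1 = 1, l2 = 10.
log(1/10) = -2.302585.
l1*log(l1/l2) = 1 * -2.302585 = -2.302585.
KL = -2.302585 - 1 + 10 = 6.6974

6.6974


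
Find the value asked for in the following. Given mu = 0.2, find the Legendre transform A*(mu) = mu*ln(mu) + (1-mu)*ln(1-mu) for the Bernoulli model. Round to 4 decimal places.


Legendre transform for Bernoulli:
A*(mu) = mu*log(mu) + (1-mu)*log(1-mu).
mu = 0.2, 1-mu = 0.8.
mu*log(mu) = 0.2*log(0.2) = -0.321888.
(1-mu)*log(1-mu) = 0.8*log(0.8) = -0.178515.
A* = -0.321888 + -0.178515 = -0.5004

-0.5004


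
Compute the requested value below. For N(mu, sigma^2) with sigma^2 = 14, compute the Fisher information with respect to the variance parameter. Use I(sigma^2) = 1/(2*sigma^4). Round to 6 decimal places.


Fisher information for variance: I(sigma^2) = 1/(2*sigma^4).
sigma^2 = 14, so sigma^4 = 196.
I = 1/(2*196) = 1/392 = 0.002551

0.002551


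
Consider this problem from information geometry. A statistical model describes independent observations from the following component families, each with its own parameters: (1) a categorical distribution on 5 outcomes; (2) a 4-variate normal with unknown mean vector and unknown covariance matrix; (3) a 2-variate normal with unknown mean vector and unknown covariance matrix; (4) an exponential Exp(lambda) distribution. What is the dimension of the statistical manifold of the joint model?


The dimension of a statistical manifold equals the number of free
(independent) real parameters of the model. For a product of independent
blocks the parameter counts add.
- categorical on 5 outcomes (probabilities sum to 1): 5-1 = 4.
- 4-variate normal: 4 (mean) + 4*5/2 = 10 (symmetric covariance) = 14.
- 2-variate normal: 2 (mean) + 2*3/2 = 3 (symmetric covariance) = 5.
- exponential (lambda): 1.
Total = 4 + 14 + 5 + 1 = 24.
Dimension = 24

24


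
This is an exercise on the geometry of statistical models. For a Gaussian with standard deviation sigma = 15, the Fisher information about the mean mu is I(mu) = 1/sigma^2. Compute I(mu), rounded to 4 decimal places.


The Fisher information for the mean of a normal distribution is I(mu) = 1/sigma^2.
sigma = 15, so sigma^2 = 225.
I(mu) = 1/225 = 0.0044

0.0044


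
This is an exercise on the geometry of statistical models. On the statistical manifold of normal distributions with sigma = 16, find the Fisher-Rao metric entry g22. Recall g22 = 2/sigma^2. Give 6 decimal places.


For the 2-parameter normal family, the Fisher metric has:
  g11 = 1/sigma^2, g22 = 2/sigma^2.
sigma = 16, sigma^2 = 256.
g22 = 0.007813

0.007813


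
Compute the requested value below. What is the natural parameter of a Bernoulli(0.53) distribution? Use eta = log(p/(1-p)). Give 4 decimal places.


Natural parameter for Bernoulli: eta = log(p/(1-p)).
p = 0.53, 1-p = 0.47.
p/(1-p) = 1.12766.
eta = log(1.12766) = 0.1201

0.1201


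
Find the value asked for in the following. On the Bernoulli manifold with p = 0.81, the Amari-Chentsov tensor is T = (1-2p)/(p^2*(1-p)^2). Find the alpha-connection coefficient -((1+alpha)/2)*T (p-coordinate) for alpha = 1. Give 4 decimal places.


Skewness (Amari-Chentsov) tensor: T = (1-2p)/(p^2*(1-p)^2).
p = 0.81, 1-2p = -0.62, p^2 = 0.6561, (1-p)^2 = 0.0361.
T = -0.62/(0.6561 * 0.0361) = -26.176673.
In the p-coordinate, Gamma^(alpha) = Gamma^(0) - (alpha/2)*T with Gamma^(0) = (1/2)*g'(p) = -T/2,
so Gamma^(alpha) = -((1+alpha)/2)*T.
alpha = 1, -(1+alpha)/2 = -1.0.
Gamma = -1.0 * -26.176673 = 26.1767

26.1767


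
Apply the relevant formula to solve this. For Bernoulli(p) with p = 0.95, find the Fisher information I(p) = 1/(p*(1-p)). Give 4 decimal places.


For Bernoulli(p), Fisher information is I(p) = 1/(p*(1-p)).
p = 0.95, 1-p = 0.05.
p*(1-p) = 0.0475.
I(p) = 1/0.0475 = 21.0526

21.0526


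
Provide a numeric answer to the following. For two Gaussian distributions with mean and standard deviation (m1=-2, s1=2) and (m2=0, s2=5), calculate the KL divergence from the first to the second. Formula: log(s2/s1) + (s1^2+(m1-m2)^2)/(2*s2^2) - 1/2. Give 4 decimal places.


KL divergence between normal distributions:
KL = log(s2/s1) + (s1^2 + (m1-m2)^2)/(2*s2^2) - 1/2.
log(5/2) = 0.916291.
(2^2 + (-2-0)^2)/(2*5^2) = (4 + 4)/50 = 0.16.
KL = 0.916291 + 0.16 - 0.5 = 0.5763

0.5763


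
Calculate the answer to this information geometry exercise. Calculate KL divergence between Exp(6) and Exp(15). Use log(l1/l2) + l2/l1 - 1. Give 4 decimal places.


KL divergence for exponential family:
KL = log(l1/l2) + l2/l1 - 1.
log(6/15) = -0.916291.
15/6 = 2.5.
KL = -0.916291 + 2.5 - 1 = 0.5837

0.5837


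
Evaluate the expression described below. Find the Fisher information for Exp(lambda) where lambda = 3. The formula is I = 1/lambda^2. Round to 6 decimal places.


Fisher information for exponential: I(lambda) = 1/lambda^2.
lambda = 3, lambda^2 = 9.
I = 1/9 = 0.111111

0.111111


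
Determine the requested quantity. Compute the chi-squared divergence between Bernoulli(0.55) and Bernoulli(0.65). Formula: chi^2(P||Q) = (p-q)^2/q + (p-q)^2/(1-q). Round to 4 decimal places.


Chi-squared divergence between Bernoulli distributions:
chi^2 = (p-q)^2/q + (p-q)^2/(1-q).
p = 0.55, q = 0.65, p-q = -0.1.
(p-q)^2 = 0.01.
term1 = 0.01/0.65 = 0.015385.
term2 = 0.01/0.35 = 0.028571.
chi^2 = 0.015385 + 0.028571 = 0.0440

0.0440


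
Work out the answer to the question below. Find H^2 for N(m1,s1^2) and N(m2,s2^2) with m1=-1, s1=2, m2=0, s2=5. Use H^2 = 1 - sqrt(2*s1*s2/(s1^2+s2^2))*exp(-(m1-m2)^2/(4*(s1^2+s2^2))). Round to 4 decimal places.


Squared Hellinger distance for Gaussians:
H^2 = 1 - sqrt(2*s1*s2/(s1^2+s2^2)) * exp(-(m1-m2)^2/(4*(s1^2+s2^2))).
s1^2 = 4, s2^2 = 25, s1^2+s2^2 = 29.
sqrt(2*2*5/(29)) = 0.830455.
(m1-m2)^2 = (-1)^2 = 1.
exp(-1/(4*29)) = exp(-0.008621) = 0.991416.
H^2 = 1 - 0.830455*0.991416 = 0.1767

0.1767


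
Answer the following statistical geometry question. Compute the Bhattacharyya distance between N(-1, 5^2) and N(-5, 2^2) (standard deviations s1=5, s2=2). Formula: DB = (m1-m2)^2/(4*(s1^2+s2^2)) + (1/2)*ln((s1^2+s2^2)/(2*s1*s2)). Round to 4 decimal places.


Bhattacharyya distance between two Gaussians:
DB = (m1-m2)^2/(4*(s1^2+s2^2)) + (1/2)*ln((s1^2+s2^2)/(2*s1*s2)).
(m1-m2)^2 = (4)^2 = 16.
s1^2+s2^2 = 25 + 4 = 29.
term1 = 16/116 = 0.137931.
term2 = 0.5*ln(29/20.0) = 0.185782.
DB = 0.137931 + 0.185782 = 0.3237

0.3237


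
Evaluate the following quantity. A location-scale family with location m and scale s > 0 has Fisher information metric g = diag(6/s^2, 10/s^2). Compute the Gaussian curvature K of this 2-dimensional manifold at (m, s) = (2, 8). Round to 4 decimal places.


The metric has the form g = (A dm^2 + B ds^2)/s^2 with A = 6, B = 10.
Substitute u = sqrt(A/B)*m: g = B*(du^2 + ds^2)/s^2, i.e. B times the
Poincare upper half-plane metric, which has constant Gaussian curvature -1.
Scaling a 2D metric by a constant c divides the Gaussian curvature by c,
so K = -1/B = -1/(10) = -0.1000 everywhere (the point (m, s) = (2, 8) is irrelevant:
the curvature is constant).
The requested Gaussian curvature is K = -0.1000.

-0.1000


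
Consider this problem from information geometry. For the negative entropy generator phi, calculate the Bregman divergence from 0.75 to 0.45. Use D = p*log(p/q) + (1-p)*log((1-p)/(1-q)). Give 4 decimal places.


Bregman divergence with negative entropy generator:
D = p*log(p/q) + (1-p)*log((1-p)/(1-q)).
p = 0.75, q = 0.45.
p*log(p/q) = 0.75*log(0.75/0.45) = 0.383119.
(1-p)*log((1-p)/(1-q)) = 0.25*log(0.25/0.55) = -0.197114.
D = 0.383119 + -0.197114 = 0.1860

0.1860


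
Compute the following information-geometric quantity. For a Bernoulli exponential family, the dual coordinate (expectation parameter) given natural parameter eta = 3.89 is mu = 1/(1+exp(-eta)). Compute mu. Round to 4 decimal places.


Dual coordinate (expectation parameter) for Bernoulli:
mu = 1/(1+exp(-eta)).
eta = 3.89.
exp(-eta) = exp(-3.89) = 0.020445.
mu = 1/(1+0.020445) = 0.9800

0.9800


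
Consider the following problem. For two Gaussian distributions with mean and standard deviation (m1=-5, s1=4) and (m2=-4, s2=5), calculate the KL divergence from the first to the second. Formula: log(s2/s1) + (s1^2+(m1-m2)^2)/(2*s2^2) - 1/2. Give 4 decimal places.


KL divergence between normal distributions:
KL = log(s2/s1) + (s1^2 + (m1-m2)^2)/(2*s2^2) - 1/2.
log(5/4) = 0.223144.
(4^2 + (-5--4)^2)/(2*5^2) = (16 + 1)/50 = 0.34.
KL = 0.223144 + 0.34 - 0.5 = 0.0631

0.0631


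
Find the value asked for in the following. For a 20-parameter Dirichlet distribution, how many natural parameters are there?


Exponential family dimension calculation:
Dirichlet with 20 components has 20 natural parameters.

20


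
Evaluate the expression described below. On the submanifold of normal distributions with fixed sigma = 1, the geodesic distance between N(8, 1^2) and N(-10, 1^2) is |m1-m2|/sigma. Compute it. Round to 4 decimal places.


On the fixed-variance normal subfamily, geodesic distance = |m1-m2|/sigma.
|8 - -10| = 18.
sigma = 1.
d = 18/1 = 18.0000

18.0000


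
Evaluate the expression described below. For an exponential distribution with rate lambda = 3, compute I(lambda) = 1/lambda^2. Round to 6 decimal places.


Fisher information for exponential: I(lambda) = 1/lambda^2.
lambda = 3, lambda^2 = 9.
I = 1/9 = 0.111111

0.111111


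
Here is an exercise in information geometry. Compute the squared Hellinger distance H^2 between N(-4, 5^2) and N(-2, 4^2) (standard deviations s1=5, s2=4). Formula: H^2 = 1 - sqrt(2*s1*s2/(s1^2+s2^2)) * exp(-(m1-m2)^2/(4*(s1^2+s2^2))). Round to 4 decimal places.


Squared Hellinger distance for Gaussians:
H^2 = 1 - sqrt(2*s1*s2/(s1^2+s2^2)) * exp(-(m1-m2)^2/(4*(s1^2+s2^2))).
s1^2 = 25, s2^2 = 16, s1^2+s2^2 = 41.
sqrt(2*5*4/(41)) = 0.98773.
(m1-m2)^2 = (-2)^2 = 4.
exp(-4/(4*41)) = exp(-0.02439) = 0.975905.
H^2 = 1 - 0.98773*0.975905 = 0.0361

0.0361


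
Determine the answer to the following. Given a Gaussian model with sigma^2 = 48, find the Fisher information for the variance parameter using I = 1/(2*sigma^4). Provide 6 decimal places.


Fisher information for variance: I(sigma^2) = 1/(2*sigma^4).
sigma^2 = 48, so sigma^4 = 2304.
I = 1/(2*2304) = 1/4608 = 0.000217

0.000217


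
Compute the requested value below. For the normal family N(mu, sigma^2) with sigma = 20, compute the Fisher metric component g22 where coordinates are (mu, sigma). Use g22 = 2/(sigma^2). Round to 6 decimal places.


For the 2-parameter normal family, the Fisher metric has:
  g11 = 1/sigma^2, g22 = 2/sigma^2.
sigma = 20, sigma^2 = 400.
g22 = 0.005000

0.005000


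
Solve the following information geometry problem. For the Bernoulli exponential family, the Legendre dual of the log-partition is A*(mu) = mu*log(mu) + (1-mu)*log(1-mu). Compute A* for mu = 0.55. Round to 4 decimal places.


Legendre transform for Bernoulli:
A*(mu) = mu*log(mu) + (1-mu)*log(1-mu).
mu = 0.55, 1-mu = 0.45.
mu*log(mu) = 0.55*log(0.55) = -0.32881.
(1-mu)*log(1-mu) = 0.45*log(0.45) = -0.359328.
A* = -0.32881 + -0.359328 = -0.6881

-0.6881


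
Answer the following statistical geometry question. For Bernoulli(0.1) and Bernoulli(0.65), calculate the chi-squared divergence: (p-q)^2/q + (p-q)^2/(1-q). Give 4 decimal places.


Chi-squared divergence between Bernoulli distributions:
chi^2 = (p-q)^2/q + (p-q)^2/(1-q).
p = 0.1, q = 0.65, p-q = -0.55.
(p-q)^2 = 0.3025.
term1 = 0.3025/0.65 = 0.465385.
term2 = 0.3025/0.35 = 0.864286.
chi^2 = 0.465385 + 0.864286 = 1.3297

1.3297


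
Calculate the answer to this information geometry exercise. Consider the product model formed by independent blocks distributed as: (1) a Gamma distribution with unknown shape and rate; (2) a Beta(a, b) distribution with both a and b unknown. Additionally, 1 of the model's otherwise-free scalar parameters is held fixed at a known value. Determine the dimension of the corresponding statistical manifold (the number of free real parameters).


The dimension of a statistical manifold equals the number of free
(independent) real parameters of the model. For a product of independent
blocks the parameter counts add.
- Gamma (shape, rate): 2.
- Beta (a, b): 2.
Total = 2 + 2 = 4.
1 parameter(s) fixed at known values: 4 - 1 = 3.
Dimension = 3

3


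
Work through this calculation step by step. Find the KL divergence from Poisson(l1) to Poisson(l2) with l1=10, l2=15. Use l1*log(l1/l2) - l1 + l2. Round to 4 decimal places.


KL divergence for Poisson:
KL = l1*log(l1/l2) - l1 + l2.
l1 = 10, l2 = 15.
log(10/15) = -0.405465.
l1*log(l1/l2) = 10 * -0.405465 = -4.054651.
KL = -4.054651 - 10 + 15 = 0.9453

0.9453


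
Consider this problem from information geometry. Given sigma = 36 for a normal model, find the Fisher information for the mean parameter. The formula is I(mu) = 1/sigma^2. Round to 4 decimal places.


The Fisher information for the mean of a normal distribution is I(mu) = 1/sigma^2.
sigma = 36, so sigma^2 = 1296.
I(mu) = 1/1296 = 0.0008

0.0008


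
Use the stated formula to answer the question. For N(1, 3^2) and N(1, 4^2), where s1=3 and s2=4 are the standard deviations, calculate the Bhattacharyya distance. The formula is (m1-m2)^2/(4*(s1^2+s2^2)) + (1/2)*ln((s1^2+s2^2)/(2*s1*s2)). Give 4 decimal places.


Bhattacharyya distance between two Gaussians:
DB = (m1-m2)^2/(4*(s1^2+s2^2)) + (1/2)*ln((s1^2+s2^2)/(2*s1*s2)).
(m1-m2)^2 = (0)^2 = 0.
s1^2+s2^2 = 9 + 16 = 25.
term1 = 0/100 = 0.0.
term2 = 0.5*ln(25/24.0) = 0.020411.
DB = 0.0 + 0.020411 = 0.0204

0.0204


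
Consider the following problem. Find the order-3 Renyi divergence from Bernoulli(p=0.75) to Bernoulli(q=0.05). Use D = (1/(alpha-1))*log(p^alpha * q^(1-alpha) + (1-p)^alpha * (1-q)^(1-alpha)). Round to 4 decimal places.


Renyi divergence of order alpha between Bernoulli distributions:
D = (1/(alpha-1))*log(p^alpha * q^(1-alpha) + (1-p)^alpha * (1-q)^(1-alpha)).
alpha = 3, p = 0.75, q = 0.05.
p^alpha * q^(1-alpha) = 0.75^3 * 0.05^-2 = 168.75.
(1-p)^alpha * (1-q)^(1-alpha) = 0.25^3 * 0.95^-2 = 0.017313.
sum = 168.75 + 0.017313 = 168.767313.
D = (1/2)*log(168.767313) = 2.5643

2.5643


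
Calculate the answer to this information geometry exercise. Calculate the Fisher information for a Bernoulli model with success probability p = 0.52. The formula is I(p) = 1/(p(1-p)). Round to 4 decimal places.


For Bernoulli(p), Fisher information is I(p) = 1/(p*(1-p)).
p = 0.52, 1-p = 0.48.
p*(1-p) = 0.2496.
I(p) = 1/0.2496 = 4.0064

4.0064


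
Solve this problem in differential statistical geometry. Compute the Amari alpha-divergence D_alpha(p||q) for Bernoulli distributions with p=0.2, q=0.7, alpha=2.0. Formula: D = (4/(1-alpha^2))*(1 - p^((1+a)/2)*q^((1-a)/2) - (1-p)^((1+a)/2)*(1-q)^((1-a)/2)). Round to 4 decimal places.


Amari alpha-divergence:
D = (4/(1-alpha^2))*(1 - p^((1+a)/2)*q^((1-a)/2) - (1-p)^((1+a)/2)*(1-q)^((1-a)/2)).
alpha = 2.0, p = 0.2, q = 0.7.
e1 = (1+alpha)/2 = 1.5, e2 = (1-alpha)/2 = -0.5.
t1 = p^e1 * q^e2 = 0.2^1.5 * 0.7^-0.5 = 0.106904.
t2 = (1-p)^e1 * (1-q)^e2 = 0.8^1.5 * 0.3^-0.5 = 1.306395.
4/(1-alpha^2) = -1.333333.
D = -1.333333*(1 - 0.106904 - 1.306395) = 0.5511

0.5511


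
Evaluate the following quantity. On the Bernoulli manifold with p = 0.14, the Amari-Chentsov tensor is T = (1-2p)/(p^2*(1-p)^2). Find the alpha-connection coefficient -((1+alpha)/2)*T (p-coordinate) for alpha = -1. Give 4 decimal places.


Skewness (Amari-Chentsov) tensor: T = (1-2p)/(p^2*(1-p)^2).
p = 0.14, 1-2p = 0.72, p^2 = 0.0196, (1-p)^2 = 0.7396.
T = 0.72/(0.0196 * 0.7396) = 49.668326.
In the p-coordinate, Gamma^(alpha) = Gamma^(0) - (alpha/2)*T with Gamma^(0) = (1/2)*g'(p) = -T/2,
so Gamma^(alpha) = -((1+alpha)/2)*T.
alpha = -1, -(1+alpha)/2 = 0.0.
Gamma = 0.0 * 49.668326 = 0.0000

0.0000


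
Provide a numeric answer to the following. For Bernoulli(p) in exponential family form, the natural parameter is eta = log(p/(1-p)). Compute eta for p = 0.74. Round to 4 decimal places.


Natural parameter for Bernoulli: eta = log(p/(1-p)).
p = 0.74, 1-p = 0.26.
p/(1-p) = 2.846154.
eta = log(2.846154) = 1.0460

1.0460


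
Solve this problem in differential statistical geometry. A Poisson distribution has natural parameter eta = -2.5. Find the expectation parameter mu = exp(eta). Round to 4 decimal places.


Expectation parameter for Poisson exponential family:
mu = exp(eta).
eta = -2.5.
mu = exp(-2.5) = 0.0821

0.0821


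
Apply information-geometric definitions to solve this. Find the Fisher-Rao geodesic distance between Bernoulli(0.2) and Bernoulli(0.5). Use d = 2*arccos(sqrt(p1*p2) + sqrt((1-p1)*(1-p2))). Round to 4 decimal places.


Geodesic distance on Bernoulli manifold:
d(p1,p2) = 2*arccos(sqrt(p1*p2) + sqrt((1-p1)*(1-p2))).
sqrt(p1*p2) = sqrt(0.2*0.5) = 0.316228.
sqrt((1-p1)*(1-p2)) = sqrt(0.8*0.5) = 0.632456.
arg = 0.316228 + 0.632456 = 0.948683.
d = 2*arccos(0.948683) = 0.6435

0.6435


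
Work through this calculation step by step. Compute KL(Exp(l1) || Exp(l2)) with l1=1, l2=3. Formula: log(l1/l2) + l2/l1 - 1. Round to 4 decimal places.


KL divergence for exponential family:
KL = log(l1/l2) + l2/l1 - 1.
log(1/3) = -1.098612.
3/1 = 3.0.
KL = -1.098612 + 3.0 - 1 = 0.9014

0.9014


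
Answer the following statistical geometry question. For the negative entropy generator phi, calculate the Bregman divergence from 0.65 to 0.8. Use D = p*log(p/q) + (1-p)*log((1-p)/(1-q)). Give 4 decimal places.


Bregman divergence with negative entropy generator:
D = p*log(p/q) + (1-p)*log((1-p)/(1-q)).
p = 0.65, q = 0.8.
p*log(p/q) = 0.65*log(0.65/0.8) = -0.134966.
(1-p)*log((1-p)/(1-q)) = 0.35*log(0.35/0.2) = 0.195866.
D = -0.134966 + 0.195866 = 0.0609

0.0609


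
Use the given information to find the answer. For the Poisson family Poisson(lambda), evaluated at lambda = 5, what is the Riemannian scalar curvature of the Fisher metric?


This family has a single free parameter, so its statistical manifold
is 1-dimensional. The Riemann curvature tensor of any 1-dimensional
Riemannian manifold vanishes identically, so R = 0.

0


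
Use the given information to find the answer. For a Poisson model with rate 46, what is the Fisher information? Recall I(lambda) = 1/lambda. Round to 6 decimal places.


Fisher information for Poisson: I(lambda) = 1/lambda.
lambda = 46.
I(lambda) = 1/46 = 0.021739

0.021739


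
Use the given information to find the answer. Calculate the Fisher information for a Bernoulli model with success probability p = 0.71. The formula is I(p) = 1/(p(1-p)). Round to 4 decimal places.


For Bernoulli(p), Fisher information is I(p) = 1/(p*(1-p)).
p = 0.71, 1-p = 0.29.
p*(1-p) = 0.2059.
I(p) = 1/0.2059 = 4.8567

4.8567


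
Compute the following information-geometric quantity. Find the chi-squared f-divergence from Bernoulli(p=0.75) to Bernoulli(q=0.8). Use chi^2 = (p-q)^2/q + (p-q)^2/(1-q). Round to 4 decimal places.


Chi-squared divergence between Bernoulli distributions:
chi^2 = (p-q)^2/q + (p-q)^2/(1-q).
p = 0.75, q = 0.8, p-q = -0.05.
(p-q)^2 = 0.0025.
term1 = 0.0025/0.8 = 0.003125.
term2 = 0.0025/0.2 = 0.0125.
chi^2 = 0.003125 + 0.0125 = 0.0156

0.0156


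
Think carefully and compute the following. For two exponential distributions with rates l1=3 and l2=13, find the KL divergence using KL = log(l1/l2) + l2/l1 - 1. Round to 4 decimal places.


KL divergence for exponential family:
KL = log(l1/l2) + l2/l1 - 1.
log(3/13) = -1.466337.
13/3 = 4.333333.
KL = -1.466337 + 4.333333 - 1 = 1.8670

1.8670
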